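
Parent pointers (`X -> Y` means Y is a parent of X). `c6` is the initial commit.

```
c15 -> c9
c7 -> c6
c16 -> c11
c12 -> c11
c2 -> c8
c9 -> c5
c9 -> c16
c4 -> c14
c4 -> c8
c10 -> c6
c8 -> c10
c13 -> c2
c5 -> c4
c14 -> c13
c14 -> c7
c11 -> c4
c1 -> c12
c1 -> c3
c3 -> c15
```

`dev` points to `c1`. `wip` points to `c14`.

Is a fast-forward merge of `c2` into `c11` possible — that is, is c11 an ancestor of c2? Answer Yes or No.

No

A fast-forward from c11 to c2 is possible iff c11 is an ancestor of c2.
Ancestors of c2: {c10, c2, c6, c8}.
c11 is not among them, so fast-forward is not possible.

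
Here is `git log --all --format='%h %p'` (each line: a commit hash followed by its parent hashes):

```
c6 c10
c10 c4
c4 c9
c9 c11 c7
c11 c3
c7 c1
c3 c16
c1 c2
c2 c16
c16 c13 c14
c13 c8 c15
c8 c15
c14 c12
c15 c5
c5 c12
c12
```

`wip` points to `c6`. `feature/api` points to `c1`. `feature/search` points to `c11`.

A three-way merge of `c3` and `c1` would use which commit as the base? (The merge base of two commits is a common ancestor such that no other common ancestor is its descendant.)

c16

Ancestors of c3: {c12, c13, c14, c15, c16, c3, c5, c8}.
Ancestors of c1: {c1, c12, c13, c14, c15, c16, c2, c5, c8}.
Common ancestors: {c12, c13, c14, c15, c16, c5, c8}.
Among these, c16 is not an ancestor of any other common ancestor — it is the merge base.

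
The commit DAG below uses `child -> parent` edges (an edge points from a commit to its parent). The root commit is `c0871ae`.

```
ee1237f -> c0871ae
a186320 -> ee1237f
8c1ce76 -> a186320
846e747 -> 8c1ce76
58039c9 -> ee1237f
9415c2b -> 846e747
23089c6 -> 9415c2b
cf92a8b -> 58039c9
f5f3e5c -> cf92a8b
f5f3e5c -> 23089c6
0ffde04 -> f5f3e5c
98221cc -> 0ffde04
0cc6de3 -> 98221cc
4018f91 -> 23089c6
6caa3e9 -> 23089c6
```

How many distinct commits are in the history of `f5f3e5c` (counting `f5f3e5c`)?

Walking parent pointers from f5f3e5c: reachable set = {23089c6, 58039c9, 846e747, 8c1ce76, 9415c2b, a186320, c0871ae, cf92a8b, ee1237f, f5f3e5c}.
That is 10 commits.

10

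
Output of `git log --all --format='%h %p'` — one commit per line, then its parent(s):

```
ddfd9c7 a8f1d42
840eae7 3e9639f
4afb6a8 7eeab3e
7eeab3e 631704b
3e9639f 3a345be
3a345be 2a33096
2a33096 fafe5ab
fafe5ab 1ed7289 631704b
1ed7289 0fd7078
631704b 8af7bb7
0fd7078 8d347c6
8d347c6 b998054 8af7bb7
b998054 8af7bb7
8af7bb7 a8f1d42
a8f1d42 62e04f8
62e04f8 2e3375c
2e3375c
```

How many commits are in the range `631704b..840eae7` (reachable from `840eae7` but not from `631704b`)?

9

Reachable from 840eae7: {0fd7078, 1ed7289, 2a33096, 2e3375c, 3a345be, 3e9639f, 62e04f8, 631704b, 840eae7, 8af7bb7, 8d347c6, a8f1d42, b998054, fafe5ab}.
Reachable from 631704b: {2e3375c, 62e04f8, 631704b, 8af7bb7, a8f1d42}.
In 840eae7's history but not 631704b's: {0fd7078, 1ed7289, 2a33096, 3a345be, 3e9639f, 840eae7, 8d347c6, b998054, fafe5ab} — 9 commits.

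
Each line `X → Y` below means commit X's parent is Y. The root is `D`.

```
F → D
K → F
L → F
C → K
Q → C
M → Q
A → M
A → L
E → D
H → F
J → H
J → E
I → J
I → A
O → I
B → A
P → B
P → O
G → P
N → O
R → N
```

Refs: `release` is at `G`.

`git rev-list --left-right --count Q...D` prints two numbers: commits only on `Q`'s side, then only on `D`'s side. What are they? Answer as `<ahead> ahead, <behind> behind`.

4 ahead, 0 behind

Reachable from Q: {C, D, F, K, Q}.
Reachable from D: {D}.
Only in Q's history (ahead): {C, F, K, Q} — 4.
Only in D's history (behind): {} — 0.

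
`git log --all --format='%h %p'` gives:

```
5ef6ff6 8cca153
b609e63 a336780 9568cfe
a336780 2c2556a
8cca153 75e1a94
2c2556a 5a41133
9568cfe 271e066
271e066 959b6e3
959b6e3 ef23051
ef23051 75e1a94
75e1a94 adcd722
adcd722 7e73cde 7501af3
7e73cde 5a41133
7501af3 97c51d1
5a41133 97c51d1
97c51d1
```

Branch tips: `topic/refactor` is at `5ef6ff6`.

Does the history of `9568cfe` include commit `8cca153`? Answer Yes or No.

Ancestors of 9568cfe: {271e066, 5a41133, 7501af3, 75e1a94, 7e73cde, 9568cfe, 959b6e3, 97c51d1, adcd722, ef23051}.
8cca153 is not in that set, so it is not an ancestor of 9568cfe.

No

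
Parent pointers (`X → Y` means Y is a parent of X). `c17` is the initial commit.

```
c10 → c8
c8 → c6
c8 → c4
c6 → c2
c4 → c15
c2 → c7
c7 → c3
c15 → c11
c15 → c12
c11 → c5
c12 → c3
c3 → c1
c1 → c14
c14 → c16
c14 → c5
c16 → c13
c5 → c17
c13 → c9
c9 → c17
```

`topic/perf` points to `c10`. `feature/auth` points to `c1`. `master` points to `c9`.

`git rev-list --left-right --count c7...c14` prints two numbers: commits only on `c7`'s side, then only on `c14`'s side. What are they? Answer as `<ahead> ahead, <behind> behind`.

Reachable from c7: {c1, c13, c14, c16, c17, c3, c5, c7, c9}.
Reachable from c14: {c13, c14, c16, c17, c5, c9}.
Only in c7's history (ahead): {c1, c3, c7} — 3.
Only in c14's history (behind): {} — 0.

3 ahead, 0 behind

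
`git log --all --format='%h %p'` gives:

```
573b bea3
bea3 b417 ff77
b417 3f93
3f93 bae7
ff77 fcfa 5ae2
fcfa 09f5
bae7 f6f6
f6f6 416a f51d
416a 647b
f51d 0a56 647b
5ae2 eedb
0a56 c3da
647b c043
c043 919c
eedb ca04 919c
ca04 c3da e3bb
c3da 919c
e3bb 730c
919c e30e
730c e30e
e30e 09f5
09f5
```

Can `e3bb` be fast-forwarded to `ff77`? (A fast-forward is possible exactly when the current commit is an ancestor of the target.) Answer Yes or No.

Yes

A fast-forward from e3bb to ff77 is possible iff e3bb is an ancestor of ff77.
Ancestors of ff77: {09f5, 5ae2, 730c, 919c, c3da, ca04, e30e, e3bb, eedb, fcfa, ff77}.
e3bb is among them, so fast-forward is possible.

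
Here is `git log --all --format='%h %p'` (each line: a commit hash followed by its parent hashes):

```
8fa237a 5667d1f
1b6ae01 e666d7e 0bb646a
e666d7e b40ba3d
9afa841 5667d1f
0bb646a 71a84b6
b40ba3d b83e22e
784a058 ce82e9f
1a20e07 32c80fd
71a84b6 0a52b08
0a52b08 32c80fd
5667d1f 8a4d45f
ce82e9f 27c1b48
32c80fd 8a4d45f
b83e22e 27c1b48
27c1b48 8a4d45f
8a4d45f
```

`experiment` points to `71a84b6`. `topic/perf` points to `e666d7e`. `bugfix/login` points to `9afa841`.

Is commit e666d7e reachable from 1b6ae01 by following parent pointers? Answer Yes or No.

Yes

Ancestors of 1b6ae01 (commits reachable by following parents): {0a52b08, 0bb646a, 1b6ae01, 27c1b48, 32c80fd, 71a84b6, 8a4d45f, b40ba3d, b83e22e, e666d7e}.
e666d7e is in that set, so it is an ancestor of 1b6ae01.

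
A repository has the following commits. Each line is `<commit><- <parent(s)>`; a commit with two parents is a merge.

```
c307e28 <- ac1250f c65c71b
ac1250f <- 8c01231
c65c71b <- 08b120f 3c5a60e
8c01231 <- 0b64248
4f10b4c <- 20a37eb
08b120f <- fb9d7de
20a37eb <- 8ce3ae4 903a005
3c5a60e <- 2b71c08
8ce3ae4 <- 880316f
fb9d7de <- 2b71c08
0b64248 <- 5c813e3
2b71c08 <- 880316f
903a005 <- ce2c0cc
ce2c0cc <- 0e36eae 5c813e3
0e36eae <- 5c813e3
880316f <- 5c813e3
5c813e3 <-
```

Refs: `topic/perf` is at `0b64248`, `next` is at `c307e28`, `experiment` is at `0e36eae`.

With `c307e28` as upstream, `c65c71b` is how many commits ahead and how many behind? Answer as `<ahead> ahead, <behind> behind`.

Reachable from c65c71b: {08b120f, 2b71c08, 3c5a60e, 5c813e3, 880316f, c65c71b, fb9d7de}.
Reachable from c307e28: {08b120f, 0b64248, 2b71c08, 3c5a60e, 5c813e3, 880316f, 8c01231, ac1250f, c307e28, c65c71b, fb9d7de}.
Only in c65c71b's history (ahead): {} — 0.
Only in c307e28's history (behind): {0b64248, 8c01231, ac1250f, c307e28} — 4.

0 ahead, 4 behind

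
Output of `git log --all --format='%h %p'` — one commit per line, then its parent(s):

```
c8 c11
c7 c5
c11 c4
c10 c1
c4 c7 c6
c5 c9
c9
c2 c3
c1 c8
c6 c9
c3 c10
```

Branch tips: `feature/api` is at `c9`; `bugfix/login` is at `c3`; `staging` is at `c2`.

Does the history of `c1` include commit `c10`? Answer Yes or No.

Ancestors of c1: {c1, c11, c4, c5, c6, c7, c8, c9}.
c10 is not in that set, so it is not an ancestor of c1.

No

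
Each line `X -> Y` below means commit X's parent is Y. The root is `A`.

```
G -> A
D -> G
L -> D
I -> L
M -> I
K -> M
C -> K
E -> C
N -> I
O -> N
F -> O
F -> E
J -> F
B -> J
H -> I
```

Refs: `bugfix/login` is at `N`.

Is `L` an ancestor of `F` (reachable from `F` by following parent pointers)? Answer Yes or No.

Yes

Ancestors of F (commits reachable by following parents): {A, C, D, E, F, G, I, K, L, M, N, O}.
L is in that set, so it is an ancestor of F.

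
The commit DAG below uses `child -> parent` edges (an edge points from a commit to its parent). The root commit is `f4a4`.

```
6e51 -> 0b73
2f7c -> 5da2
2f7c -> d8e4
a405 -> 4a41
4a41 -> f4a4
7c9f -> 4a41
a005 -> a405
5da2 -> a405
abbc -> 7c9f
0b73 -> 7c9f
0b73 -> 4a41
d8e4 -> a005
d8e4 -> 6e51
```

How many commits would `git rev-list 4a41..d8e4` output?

Reachable from d8e4: {0b73, 4a41, 6e51, 7c9f, a005, a405, d8e4, f4a4}.
Reachable from 4a41: {4a41, f4a4}.
In d8e4's history but not 4a41's: {0b73, 6e51, 7c9f, a005, a405, d8e4} — 6 commits.

6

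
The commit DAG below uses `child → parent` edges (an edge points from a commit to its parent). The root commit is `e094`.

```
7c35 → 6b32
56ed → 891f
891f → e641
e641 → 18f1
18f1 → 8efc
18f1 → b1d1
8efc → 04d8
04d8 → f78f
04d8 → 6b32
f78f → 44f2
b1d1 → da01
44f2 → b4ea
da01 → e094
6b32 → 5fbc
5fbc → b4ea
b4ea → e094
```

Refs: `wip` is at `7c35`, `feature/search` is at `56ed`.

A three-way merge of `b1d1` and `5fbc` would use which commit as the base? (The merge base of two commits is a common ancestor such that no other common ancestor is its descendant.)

e094

Ancestors of b1d1: {b1d1, da01, e094}.
Ancestors of 5fbc: {5fbc, b4ea, e094}.
Common ancestors: {e094}.
The only common ancestor is e094, so it is the merge base.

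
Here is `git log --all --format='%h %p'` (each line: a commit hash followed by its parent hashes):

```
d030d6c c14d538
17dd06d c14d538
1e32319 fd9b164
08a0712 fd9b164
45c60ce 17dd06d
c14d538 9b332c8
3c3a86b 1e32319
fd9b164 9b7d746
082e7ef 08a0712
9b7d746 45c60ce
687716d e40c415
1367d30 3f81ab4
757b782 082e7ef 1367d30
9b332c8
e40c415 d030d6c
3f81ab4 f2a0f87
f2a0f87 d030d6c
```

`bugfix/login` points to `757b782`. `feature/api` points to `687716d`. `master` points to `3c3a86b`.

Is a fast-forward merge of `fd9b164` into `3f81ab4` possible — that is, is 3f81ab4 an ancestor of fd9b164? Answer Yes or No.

A fast-forward from 3f81ab4 to fd9b164 is possible iff 3f81ab4 is an ancestor of fd9b164.
Ancestors of fd9b164: {17dd06d, 45c60ce, 9b332c8, 9b7d746, c14d538, fd9b164}.
3f81ab4 is not among them, so fast-forward is not possible.

No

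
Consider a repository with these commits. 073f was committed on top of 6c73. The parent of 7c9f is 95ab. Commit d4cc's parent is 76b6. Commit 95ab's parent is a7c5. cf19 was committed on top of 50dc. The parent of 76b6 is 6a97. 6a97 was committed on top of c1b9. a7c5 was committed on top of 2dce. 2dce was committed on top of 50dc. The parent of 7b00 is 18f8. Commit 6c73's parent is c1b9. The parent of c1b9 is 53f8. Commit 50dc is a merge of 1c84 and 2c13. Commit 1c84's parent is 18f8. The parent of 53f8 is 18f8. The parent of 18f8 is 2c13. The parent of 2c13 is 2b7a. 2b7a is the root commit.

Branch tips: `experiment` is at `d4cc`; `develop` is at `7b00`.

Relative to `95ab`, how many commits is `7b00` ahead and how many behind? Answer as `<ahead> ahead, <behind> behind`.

1 ahead, 5 behind

Reachable from 7b00: {18f8, 2b7a, 2c13, 7b00}.
Reachable from 95ab: {18f8, 1c84, 2b7a, 2c13, 2dce, 50dc, 95ab, a7c5}.
Only in 7b00's history (ahead): {7b00} — 1.
Only in 95ab's history (behind): {1c84, 2dce, 50dc, 95ab, a7c5} — 5.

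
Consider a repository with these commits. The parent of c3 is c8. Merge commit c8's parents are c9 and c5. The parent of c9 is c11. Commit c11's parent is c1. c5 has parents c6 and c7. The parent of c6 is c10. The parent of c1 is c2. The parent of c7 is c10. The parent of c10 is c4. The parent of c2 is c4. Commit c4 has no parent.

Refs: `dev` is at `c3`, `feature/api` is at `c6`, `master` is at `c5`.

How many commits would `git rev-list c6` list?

3

Walking parent pointers from c6: reachable set = {c10, c4, c6}.
That is 3 commits.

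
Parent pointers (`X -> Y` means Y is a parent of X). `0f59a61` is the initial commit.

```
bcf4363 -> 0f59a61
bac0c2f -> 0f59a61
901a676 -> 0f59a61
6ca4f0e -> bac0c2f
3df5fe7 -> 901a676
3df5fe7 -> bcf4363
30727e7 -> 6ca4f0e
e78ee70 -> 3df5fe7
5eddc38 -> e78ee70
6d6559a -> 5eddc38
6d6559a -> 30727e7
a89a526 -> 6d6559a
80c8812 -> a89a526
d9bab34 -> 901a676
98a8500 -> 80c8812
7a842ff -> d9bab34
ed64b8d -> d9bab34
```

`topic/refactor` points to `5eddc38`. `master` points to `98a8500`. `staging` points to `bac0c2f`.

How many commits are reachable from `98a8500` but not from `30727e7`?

9

Reachable from 98a8500: {0f59a61, 30727e7, 3df5fe7, 5eddc38, 6ca4f0e, 6d6559a, 80c8812, 901a676, 98a8500, a89a526, bac0c2f, bcf4363, e78ee70}.
Reachable from 30727e7: {0f59a61, 30727e7, 6ca4f0e, bac0c2f}.
In 98a8500's history but not 30727e7's: {3df5fe7, 5eddc38, 6d6559a, 80c8812, 901a676, 98a8500, a89a526, bcf4363, e78ee70} — 9 commits.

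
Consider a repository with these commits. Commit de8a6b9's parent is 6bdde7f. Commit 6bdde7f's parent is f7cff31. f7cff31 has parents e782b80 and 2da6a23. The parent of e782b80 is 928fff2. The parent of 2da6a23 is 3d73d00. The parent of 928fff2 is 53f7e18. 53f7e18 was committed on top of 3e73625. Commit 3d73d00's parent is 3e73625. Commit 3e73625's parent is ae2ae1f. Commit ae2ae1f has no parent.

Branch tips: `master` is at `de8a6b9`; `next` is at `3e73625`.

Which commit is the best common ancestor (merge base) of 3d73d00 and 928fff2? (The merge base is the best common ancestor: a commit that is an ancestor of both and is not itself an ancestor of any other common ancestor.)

Ancestors of 3d73d00: {3d73d00, 3e73625, ae2ae1f}.
Ancestors of 928fff2: {3e73625, 53f7e18, 928fff2, ae2ae1f}.
Common ancestors: {3e73625, ae2ae1f}.
Among these, 3e73625 is not an ancestor of any other common ancestor — it is the merge base.

3e73625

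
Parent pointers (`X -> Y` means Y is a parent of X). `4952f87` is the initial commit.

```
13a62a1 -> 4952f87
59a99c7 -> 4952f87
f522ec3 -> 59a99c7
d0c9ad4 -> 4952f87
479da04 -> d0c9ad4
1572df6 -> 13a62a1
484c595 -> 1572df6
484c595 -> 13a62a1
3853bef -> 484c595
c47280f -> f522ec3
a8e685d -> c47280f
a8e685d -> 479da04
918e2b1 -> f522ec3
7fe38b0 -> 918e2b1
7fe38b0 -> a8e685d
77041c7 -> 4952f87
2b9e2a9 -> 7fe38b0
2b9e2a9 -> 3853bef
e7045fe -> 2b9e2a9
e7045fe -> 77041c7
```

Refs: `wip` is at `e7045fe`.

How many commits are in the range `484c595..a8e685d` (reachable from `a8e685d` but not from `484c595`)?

6

Reachable from a8e685d: {479da04, 4952f87, 59a99c7, a8e685d, c47280f, d0c9ad4, f522ec3}.
Reachable from 484c595: {13a62a1, 1572df6, 484c595, 4952f87}.
In a8e685d's history but not 484c595's: {479da04, 59a99c7, a8e685d, c47280f, d0c9ad4, f522ec3} — 6 commits.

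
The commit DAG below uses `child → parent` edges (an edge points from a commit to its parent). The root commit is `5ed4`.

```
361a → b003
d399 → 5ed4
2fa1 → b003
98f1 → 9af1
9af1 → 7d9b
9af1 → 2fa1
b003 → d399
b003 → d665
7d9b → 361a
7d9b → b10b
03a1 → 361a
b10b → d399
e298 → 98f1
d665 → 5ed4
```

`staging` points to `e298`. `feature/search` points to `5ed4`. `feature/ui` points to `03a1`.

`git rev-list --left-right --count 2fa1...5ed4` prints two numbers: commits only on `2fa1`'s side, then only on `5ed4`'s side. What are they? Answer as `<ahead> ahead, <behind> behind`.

Reachable from 2fa1: {2fa1, 5ed4, b003, d399, d665}.
Reachable from 5ed4: {5ed4}.
Only in 2fa1's history (ahead): {2fa1, b003, d399, d665} — 4.
Only in 5ed4's history (behind): {} — 0.

4 ahead, 0 behind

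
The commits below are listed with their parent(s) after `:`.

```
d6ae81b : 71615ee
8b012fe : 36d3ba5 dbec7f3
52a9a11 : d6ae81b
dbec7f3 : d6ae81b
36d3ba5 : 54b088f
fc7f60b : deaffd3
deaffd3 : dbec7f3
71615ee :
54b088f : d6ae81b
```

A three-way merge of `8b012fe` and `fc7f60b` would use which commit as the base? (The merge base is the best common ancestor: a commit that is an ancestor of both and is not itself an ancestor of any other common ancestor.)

dbec7f3

Ancestors of 8b012fe: {36d3ba5, 54b088f, 71615ee, 8b012fe, d6ae81b, dbec7f3}.
Ancestors of fc7f60b: {71615ee, d6ae81b, dbec7f3, deaffd3, fc7f60b}.
Common ancestors: {71615ee, d6ae81b, dbec7f3}.
Among these, dbec7f3 is not an ancestor of any other common ancestor — it is the merge base.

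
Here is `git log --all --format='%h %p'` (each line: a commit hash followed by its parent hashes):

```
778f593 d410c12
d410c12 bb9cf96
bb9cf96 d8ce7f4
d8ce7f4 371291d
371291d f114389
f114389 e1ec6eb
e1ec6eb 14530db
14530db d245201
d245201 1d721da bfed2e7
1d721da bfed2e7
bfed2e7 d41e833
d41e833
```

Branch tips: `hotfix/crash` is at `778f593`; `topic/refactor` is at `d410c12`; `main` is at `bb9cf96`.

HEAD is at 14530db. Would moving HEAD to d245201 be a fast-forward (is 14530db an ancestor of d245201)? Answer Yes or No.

No

A fast-forward from 14530db to d245201 is possible iff 14530db is an ancestor of d245201.
Ancestors of d245201: {1d721da, bfed2e7, d245201, d41e833}.
14530db is not among them, so fast-forward is not possible.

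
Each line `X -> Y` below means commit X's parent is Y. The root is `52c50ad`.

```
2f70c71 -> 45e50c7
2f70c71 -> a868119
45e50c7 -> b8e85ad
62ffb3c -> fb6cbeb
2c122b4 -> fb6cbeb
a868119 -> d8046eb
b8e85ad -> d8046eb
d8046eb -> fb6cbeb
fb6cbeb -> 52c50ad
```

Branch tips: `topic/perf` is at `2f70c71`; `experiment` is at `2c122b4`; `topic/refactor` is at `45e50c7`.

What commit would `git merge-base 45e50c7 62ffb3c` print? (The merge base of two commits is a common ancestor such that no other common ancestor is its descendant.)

Ancestors of 45e50c7: {45e50c7, 52c50ad, b8e85ad, d8046eb, fb6cbeb}.
Ancestors of 62ffb3c: {52c50ad, 62ffb3c, fb6cbeb}.
Common ancestors: {52c50ad, fb6cbeb}.
Among these, fb6cbeb is not an ancestor of any other common ancestor — it is the merge base.

fb6cbeb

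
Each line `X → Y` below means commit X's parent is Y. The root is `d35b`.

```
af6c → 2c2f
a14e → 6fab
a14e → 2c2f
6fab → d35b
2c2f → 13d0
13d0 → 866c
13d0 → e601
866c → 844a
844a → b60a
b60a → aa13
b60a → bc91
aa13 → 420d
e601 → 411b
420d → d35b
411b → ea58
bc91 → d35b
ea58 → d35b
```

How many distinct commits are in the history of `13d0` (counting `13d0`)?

Walking parent pointers from 13d0: reachable set = {13d0, 411b, 420d, 844a, 866c, aa13, b60a, bc91, d35b, e601, ea58}.
That is 11 commits.

11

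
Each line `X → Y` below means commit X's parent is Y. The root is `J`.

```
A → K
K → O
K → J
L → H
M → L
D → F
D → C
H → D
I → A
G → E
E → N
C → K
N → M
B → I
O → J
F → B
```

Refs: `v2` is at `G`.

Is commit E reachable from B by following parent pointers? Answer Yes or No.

Ancestors of B: {A, B, I, J, K, O}.
E is not in that set, so it is not an ancestor of B.

No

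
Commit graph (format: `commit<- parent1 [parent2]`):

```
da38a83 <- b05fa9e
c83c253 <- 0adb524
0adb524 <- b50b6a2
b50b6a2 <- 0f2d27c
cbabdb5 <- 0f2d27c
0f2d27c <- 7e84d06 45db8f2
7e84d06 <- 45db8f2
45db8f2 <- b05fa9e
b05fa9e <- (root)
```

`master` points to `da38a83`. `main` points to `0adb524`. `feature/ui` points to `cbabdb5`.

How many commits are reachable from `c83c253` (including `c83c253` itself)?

Walking parent pointers from c83c253: reachable set = {0adb524, 0f2d27c, 45db8f2, 7e84d06, b05fa9e, b50b6a2, c83c253}.
That is 7 commits.

7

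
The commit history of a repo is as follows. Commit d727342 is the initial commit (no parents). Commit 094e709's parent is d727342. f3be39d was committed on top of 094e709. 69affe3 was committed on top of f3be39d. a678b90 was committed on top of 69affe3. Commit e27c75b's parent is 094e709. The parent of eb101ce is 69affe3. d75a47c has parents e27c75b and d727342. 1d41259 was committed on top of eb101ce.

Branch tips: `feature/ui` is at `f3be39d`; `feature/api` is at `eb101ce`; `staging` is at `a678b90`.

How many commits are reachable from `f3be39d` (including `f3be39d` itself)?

Walking parent pointers from f3be39d: reachable set = {094e709, d727342, f3be39d}.
That is 3 commits.

3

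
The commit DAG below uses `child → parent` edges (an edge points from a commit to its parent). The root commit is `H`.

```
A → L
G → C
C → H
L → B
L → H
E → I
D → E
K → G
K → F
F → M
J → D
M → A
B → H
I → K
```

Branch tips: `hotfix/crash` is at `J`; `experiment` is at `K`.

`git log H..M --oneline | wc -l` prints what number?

4

Reachable from M: {A, B, H, L, M}.
Reachable from H: {H}.
In M's history but not H's: {A, B, L, M} — 4 commits.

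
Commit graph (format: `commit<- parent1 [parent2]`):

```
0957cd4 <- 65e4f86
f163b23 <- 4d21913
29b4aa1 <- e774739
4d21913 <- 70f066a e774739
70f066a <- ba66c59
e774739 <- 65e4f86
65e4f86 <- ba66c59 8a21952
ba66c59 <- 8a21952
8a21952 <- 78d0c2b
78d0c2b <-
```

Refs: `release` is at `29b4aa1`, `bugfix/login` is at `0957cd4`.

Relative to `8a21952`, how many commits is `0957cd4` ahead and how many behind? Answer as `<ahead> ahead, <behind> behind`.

Reachable from 0957cd4: {0957cd4, 65e4f86, 78d0c2b, 8a21952, ba66c59}.
Reachable from 8a21952: {78d0c2b, 8a21952}.
Only in 0957cd4's history (ahead): {0957cd4, 65e4f86, ba66c59} — 3.
Only in 8a21952's history (behind): {} — 0.

3 ahead, 0 behind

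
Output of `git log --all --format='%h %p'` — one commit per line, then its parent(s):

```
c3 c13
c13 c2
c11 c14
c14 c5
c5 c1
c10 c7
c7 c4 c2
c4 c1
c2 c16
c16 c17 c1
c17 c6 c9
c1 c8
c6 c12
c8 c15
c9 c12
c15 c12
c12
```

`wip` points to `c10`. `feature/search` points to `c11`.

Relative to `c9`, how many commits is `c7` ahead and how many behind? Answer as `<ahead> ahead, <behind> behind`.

9 ahead, 0 behind

Reachable from c7: {c1, c12, c15, c16, c17, c2, c4, c6, c7, c8, c9}.
Reachable from c9: {c12, c9}.
Only in c7's history (ahead): {c1, c15, c16, c17, c2, c4, c6, c7, c8} — 9.
Only in c9's history (behind): {} — 0.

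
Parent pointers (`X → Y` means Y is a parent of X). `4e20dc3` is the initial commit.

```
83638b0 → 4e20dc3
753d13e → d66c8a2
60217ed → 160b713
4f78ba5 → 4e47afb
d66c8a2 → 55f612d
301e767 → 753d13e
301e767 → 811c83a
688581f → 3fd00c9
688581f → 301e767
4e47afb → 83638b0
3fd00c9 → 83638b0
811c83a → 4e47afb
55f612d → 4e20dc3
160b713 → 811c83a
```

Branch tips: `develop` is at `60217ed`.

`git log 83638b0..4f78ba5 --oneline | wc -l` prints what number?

2

Reachable from 4f78ba5: {4e20dc3, 4e47afb, 4f78ba5, 83638b0}.
Reachable from 83638b0: {4e20dc3, 83638b0}.
In 4f78ba5's history but not 83638b0's: {4e47afb, 4f78ba5} — 2 commits.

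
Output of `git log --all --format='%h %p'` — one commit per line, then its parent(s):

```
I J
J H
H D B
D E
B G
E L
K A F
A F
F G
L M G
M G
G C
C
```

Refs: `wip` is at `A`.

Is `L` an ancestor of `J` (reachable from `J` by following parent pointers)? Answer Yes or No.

Ancestors of J (commits reachable by following parents): {B, C, D, E, G, H, J, L, M}.
L is in that set, so it is an ancestor of J.

Yes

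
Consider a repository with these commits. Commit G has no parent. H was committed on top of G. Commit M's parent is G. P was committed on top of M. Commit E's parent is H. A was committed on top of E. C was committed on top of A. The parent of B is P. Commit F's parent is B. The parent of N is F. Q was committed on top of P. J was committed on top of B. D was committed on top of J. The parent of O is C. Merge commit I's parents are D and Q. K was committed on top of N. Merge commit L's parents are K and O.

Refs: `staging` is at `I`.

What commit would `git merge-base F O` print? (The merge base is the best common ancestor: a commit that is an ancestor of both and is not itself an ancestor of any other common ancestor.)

G

Ancestors of F: {B, F, G, M, P}.
Ancestors of O: {A, C, E, G, H, O}.
Common ancestors: {G}.
The only common ancestor is G, so it is the merge base.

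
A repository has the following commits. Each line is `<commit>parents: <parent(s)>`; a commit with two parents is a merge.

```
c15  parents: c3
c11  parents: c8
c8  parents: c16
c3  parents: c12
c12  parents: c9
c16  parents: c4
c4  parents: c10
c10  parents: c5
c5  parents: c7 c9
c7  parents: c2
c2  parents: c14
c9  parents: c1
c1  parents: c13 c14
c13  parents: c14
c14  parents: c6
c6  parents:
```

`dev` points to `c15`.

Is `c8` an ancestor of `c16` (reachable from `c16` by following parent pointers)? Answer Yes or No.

No

Ancestors of c16: {c1, c10, c13, c14, c16, c2, c4, c5, c6, c7, c9}.
c8 is not in that set, so it is not an ancestor of c16.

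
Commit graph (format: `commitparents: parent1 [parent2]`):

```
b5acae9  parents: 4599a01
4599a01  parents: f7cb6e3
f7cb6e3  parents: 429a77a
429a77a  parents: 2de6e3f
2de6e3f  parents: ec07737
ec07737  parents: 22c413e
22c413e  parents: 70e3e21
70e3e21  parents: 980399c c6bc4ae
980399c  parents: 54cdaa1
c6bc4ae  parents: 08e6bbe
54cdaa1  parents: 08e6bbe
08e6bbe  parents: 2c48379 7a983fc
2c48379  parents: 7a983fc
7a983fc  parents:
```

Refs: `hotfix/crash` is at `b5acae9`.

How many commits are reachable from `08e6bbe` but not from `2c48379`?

1

Reachable from 08e6bbe: {08e6bbe, 2c48379, 7a983fc}.
Reachable from 2c48379: {2c48379, 7a983fc}.
In 08e6bbe's history but not 2c48379's: {08e6bbe} — 1 commit.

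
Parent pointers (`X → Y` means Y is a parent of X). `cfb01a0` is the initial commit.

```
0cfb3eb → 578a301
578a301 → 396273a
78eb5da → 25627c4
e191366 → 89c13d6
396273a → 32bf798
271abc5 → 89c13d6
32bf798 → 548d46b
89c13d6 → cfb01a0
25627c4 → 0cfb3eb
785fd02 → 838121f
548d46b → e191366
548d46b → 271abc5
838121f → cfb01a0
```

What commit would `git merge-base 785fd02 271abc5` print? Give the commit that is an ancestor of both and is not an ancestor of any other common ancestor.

cfb01a0

Ancestors of 785fd02: {785fd02, 838121f, cfb01a0}.
Ancestors of 271abc5: {271abc5, 89c13d6, cfb01a0}.
Common ancestors: {cfb01a0}.
The only common ancestor is cfb01a0, so it is the merge base.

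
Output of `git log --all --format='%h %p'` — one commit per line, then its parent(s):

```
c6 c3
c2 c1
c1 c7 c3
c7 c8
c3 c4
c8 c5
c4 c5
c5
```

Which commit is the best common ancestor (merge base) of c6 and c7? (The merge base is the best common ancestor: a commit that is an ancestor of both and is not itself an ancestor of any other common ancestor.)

Ancestors of c6: {c3, c4, c5, c6}.
Ancestors of c7: {c5, c7, c8}.
Common ancestors: {c5}.
The only common ancestor is c5, so it is the merge base.

c5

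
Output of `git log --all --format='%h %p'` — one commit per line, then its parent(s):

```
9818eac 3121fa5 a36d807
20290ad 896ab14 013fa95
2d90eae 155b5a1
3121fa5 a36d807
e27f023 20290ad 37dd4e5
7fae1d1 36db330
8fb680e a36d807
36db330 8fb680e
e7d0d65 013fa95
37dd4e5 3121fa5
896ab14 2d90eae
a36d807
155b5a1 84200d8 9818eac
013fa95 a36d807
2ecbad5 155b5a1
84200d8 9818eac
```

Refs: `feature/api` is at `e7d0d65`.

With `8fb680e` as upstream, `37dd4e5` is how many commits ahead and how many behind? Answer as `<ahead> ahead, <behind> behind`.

2 ahead, 1 behind

Reachable from 37dd4e5: {3121fa5, 37dd4e5, a36d807}.
Reachable from 8fb680e: {8fb680e, a36d807}.
Only in 37dd4e5's history (ahead): {3121fa5, 37dd4e5} — 2.
Only in 8fb680e's history (behind): {8fb680e} — 1.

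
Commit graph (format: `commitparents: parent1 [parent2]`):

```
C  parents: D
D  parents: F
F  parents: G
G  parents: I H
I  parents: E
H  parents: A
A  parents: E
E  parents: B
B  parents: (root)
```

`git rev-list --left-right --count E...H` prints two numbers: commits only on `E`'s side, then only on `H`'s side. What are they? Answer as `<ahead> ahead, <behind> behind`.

Reachable from E: {B, E}.
Reachable from H: {A, B, E, H}.
Only in E's history (ahead): {} — 0.
Only in H's history (behind): {A, H} — 2.

0 ahead, 2 behind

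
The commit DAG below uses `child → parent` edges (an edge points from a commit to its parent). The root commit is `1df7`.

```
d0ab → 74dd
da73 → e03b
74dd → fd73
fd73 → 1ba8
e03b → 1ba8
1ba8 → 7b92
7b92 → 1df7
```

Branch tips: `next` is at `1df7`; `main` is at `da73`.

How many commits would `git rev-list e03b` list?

Walking parent pointers from e03b: reachable set = {1ba8, 1df7, 7b92, e03b}.
That is 4 commits.

4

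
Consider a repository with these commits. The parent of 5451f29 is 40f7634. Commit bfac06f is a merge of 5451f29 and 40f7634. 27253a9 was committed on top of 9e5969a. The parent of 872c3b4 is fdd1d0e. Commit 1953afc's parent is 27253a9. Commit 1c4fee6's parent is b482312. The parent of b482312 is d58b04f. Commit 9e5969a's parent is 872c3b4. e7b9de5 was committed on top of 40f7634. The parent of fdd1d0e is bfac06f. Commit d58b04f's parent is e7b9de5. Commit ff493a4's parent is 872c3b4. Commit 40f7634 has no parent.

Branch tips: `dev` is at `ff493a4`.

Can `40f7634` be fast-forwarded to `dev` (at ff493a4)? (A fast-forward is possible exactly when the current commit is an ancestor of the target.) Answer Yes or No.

A fast-forward from 40f7634 to ff493a4 is possible iff 40f7634 is an ancestor of ff493a4.
Ancestors of ff493a4: {40f7634, 5451f29, 872c3b4, bfac06f, fdd1d0e, ff493a4}.
40f7634 is among them, so fast-forward is possible.

Yes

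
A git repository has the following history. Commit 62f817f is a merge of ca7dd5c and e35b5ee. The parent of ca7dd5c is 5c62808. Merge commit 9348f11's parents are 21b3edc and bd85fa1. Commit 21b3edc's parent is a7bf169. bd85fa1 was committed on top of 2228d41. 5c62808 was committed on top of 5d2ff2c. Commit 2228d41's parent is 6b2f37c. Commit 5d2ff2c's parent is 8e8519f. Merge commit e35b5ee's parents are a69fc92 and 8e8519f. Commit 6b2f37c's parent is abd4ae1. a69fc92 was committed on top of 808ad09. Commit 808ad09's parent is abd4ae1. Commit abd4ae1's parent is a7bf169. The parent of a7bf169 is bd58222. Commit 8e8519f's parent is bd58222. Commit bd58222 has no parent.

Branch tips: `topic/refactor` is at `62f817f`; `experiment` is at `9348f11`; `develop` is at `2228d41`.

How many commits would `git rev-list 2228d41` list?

5

Walking parent pointers from 2228d41: reachable set = {2228d41, 6b2f37c, a7bf169, abd4ae1, bd58222}.
That is 5 commits.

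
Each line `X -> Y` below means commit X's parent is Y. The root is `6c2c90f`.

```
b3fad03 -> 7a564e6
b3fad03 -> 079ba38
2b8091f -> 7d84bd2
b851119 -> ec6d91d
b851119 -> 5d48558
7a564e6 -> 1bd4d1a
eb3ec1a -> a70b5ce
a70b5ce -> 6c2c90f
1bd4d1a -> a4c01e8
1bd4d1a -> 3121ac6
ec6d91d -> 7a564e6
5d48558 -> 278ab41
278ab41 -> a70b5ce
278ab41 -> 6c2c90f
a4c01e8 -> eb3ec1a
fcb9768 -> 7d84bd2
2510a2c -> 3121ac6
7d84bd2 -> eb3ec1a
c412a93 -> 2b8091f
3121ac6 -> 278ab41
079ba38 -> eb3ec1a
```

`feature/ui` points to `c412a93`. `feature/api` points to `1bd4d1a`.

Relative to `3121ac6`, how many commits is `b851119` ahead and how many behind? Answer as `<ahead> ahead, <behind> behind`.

7 ahead, 0 behind

Reachable from b851119: {1bd4d1a, 278ab41, 3121ac6, 5d48558, 6c2c90f, 7a564e6, a4c01e8, a70b5ce, b851119, eb3ec1a, ec6d91d}.
Reachable from 3121ac6: {278ab41, 3121ac6, 6c2c90f, a70b5ce}.
Only in b851119's history (ahead): {1bd4d1a, 5d48558, 7a564e6, a4c01e8, b851119, eb3ec1a, ec6d91d} — 7.
Only in 3121ac6's history (behind): {} — 0.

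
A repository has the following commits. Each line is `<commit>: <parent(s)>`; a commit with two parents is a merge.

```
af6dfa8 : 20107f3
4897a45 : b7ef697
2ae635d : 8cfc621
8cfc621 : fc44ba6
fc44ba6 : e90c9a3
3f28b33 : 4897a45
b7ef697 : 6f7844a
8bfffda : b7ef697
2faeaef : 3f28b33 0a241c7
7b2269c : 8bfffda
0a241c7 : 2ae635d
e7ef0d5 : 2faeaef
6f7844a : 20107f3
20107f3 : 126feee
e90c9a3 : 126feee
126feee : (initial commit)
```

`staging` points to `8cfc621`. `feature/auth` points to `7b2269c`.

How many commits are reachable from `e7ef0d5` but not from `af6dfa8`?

11

Reachable from e7ef0d5: {0a241c7, 126feee, 20107f3, 2ae635d, 2faeaef, 3f28b33, 4897a45, 6f7844a, 8cfc621, b7ef697, e7ef0d5, e90c9a3, fc44ba6}.
Reachable from af6dfa8: {126feee, 20107f3, af6dfa8}.
In e7ef0d5's history but not af6dfa8's: {0a241c7, 2ae635d, 2faeaef, 3f28b33, 4897a45, 6f7844a, 8cfc621, b7ef697, e7ef0d5, e90c9a3, fc44ba6} — 11 commits.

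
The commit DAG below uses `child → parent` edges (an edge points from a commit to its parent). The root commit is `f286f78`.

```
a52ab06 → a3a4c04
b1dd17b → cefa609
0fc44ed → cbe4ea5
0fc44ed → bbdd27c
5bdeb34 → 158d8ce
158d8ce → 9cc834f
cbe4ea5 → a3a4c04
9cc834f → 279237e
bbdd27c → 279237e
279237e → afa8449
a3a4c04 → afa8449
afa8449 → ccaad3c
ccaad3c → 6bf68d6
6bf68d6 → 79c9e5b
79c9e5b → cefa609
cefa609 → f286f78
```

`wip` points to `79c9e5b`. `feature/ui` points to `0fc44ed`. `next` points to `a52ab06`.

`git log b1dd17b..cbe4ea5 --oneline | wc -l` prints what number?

6

Reachable from cbe4ea5: {6bf68d6, 79c9e5b, a3a4c04, afa8449, cbe4ea5, ccaad3c, cefa609, f286f78}.
Reachable from b1dd17b: {b1dd17b, cefa609, f286f78}.
In cbe4ea5's history but not b1dd17b's: {6bf68d6, 79c9e5b, a3a4c04, afa8449, cbe4ea5, ccaad3c} — 6 commits.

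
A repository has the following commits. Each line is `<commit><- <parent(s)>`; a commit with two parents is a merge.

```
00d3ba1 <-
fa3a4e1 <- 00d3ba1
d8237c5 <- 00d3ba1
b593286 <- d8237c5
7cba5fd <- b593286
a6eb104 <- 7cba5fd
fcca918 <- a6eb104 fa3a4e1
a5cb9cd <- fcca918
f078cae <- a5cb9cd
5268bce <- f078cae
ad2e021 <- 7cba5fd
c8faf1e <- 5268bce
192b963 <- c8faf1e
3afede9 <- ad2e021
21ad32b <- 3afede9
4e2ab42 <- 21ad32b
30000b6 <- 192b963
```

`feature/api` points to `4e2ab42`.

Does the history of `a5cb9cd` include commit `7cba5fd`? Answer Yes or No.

Yes

Ancestors of a5cb9cd (commits reachable by following parents): {00d3ba1, 7cba5fd, a5cb9cd, a6eb104, b593286, d8237c5, fa3a4e1, fcca918}.
7cba5fd is in that set, so it is an ancestor of a5cb9cd.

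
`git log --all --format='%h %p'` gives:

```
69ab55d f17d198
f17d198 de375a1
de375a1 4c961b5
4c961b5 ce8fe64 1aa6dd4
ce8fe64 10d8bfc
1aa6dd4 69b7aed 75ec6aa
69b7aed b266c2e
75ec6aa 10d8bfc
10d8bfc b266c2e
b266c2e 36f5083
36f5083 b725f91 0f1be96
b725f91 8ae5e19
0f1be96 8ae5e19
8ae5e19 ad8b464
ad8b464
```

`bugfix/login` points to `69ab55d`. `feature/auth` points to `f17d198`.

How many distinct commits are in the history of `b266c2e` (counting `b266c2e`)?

Walking parent pointers from b266c2e: reachable set = {0f1be96, 36f5083, 8ae5e19, ad8b464, b266c2e, b725f91}.
That is 6 commits.

6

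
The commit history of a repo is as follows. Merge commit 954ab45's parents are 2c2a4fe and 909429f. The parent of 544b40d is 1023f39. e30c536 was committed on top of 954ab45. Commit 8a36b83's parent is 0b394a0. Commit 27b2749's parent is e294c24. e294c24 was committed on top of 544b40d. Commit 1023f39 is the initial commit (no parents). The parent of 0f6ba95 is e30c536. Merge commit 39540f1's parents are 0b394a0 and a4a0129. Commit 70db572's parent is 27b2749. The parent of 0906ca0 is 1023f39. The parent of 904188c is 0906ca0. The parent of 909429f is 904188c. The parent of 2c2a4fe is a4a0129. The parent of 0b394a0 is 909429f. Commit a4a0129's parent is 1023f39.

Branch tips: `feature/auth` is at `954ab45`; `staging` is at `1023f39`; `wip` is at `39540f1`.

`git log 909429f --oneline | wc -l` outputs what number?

4

Walking parent pointers from 909429f: reachable set = {0906ca0, 1023f39, 904188c, 909429f}.
That is 4 commits.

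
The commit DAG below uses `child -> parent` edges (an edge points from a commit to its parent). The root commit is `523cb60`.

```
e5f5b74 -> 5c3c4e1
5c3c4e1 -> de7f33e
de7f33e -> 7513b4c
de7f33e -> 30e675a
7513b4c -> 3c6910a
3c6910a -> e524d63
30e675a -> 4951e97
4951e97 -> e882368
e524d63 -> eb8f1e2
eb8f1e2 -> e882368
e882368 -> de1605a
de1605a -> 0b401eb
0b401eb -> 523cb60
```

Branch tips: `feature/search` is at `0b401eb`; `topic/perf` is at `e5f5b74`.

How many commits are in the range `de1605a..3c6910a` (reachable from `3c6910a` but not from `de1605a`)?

4

Reachable from 3c6910a: {0b401eb, 3c6910a, 523cb60, de1605a, e524d63, e882368, eb8f1e2}.
Reachable from de1605a: {0b401eb, 523cb60, de1605a}.
In 3c6910a's history but not de1605a's: {3c6910a, e524d63, e882368, eb8f1e2} — 4 commits.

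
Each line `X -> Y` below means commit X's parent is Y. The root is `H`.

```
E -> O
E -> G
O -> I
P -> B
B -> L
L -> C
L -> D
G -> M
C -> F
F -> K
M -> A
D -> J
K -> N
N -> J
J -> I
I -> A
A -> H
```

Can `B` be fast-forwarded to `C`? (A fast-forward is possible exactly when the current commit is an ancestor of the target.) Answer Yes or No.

No

A fast-forward from B to C is possible iff B is an ancestor of C.
Ancestors of C: {A, C, F, H, I, J, K, N}.
B is not among them, so fast-forward is not possible.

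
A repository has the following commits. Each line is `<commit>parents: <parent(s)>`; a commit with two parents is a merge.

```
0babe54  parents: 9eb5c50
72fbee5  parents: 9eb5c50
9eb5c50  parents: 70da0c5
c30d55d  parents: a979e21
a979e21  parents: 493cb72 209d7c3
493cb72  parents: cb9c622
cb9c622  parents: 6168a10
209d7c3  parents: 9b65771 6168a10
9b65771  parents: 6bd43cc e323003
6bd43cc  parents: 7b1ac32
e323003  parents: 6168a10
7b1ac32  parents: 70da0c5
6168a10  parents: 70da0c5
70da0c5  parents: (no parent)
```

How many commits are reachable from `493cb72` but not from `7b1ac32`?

3

Reachable from 493cb72: {493cb72, 6168a10, 70da0c5, cb9c622}.
Reachable from 7b1ac32: {70da0c5, 7b1ac32}.
In 493cb72's history but not 7b1ac32's: {493cb72, 6168a10, cb9c622} — 3 commits.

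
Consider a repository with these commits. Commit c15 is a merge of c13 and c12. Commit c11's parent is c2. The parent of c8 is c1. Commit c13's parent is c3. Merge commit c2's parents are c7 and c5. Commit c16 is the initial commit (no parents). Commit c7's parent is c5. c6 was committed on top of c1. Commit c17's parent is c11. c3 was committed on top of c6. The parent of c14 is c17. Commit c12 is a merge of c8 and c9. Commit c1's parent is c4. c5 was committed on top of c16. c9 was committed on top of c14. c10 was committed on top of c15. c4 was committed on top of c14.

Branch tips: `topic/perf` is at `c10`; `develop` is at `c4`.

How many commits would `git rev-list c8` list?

Walking parent pointers from c8: reachable set = {c1, c11, c14, c16, c17, c2, c4, c5, c7, c8}.
That is 10 commits.

10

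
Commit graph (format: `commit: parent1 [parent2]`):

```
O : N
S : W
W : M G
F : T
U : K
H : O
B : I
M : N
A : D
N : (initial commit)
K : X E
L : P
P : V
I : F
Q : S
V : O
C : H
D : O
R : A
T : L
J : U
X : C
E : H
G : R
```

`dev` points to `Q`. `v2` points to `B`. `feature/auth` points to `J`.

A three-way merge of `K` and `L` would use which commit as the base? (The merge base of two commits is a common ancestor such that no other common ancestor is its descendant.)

Ancestors of K: {C, E, H, K, N, O, X}.
Ancestors of L: {L, N, O, P, V}.
Common ancestors: {N, O}.
Among these, O is not an ancestor of any other common ancestor — it is the merge base.

O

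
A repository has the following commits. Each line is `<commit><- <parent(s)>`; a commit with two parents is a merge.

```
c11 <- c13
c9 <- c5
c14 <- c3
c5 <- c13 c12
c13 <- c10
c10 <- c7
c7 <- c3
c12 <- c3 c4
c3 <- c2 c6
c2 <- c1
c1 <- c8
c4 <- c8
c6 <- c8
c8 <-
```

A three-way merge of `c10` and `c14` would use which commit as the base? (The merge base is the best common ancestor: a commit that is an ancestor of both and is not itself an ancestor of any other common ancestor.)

c3

Ancestors of c10: {c1, c10, c2, c3, c6, c7, c8}.
Ancestors of c14: {c1, c14, c2, c3, c6, c8}.
Common ancestors: {c1, c2, c3, c6, c8}.
Among these, c3 is not an ancestor of any other common ancestor — it is the merge base.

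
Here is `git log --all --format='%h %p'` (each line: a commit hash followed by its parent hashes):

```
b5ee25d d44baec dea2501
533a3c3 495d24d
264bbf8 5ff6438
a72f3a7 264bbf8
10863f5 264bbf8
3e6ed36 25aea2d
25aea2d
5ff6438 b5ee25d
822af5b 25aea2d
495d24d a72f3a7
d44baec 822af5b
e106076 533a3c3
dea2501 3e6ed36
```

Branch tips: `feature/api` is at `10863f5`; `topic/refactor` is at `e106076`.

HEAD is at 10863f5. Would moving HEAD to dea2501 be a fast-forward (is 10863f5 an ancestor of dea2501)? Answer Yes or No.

A fast-forward from 10863f5 to dea2501 is possible iff 10863f5 is an ancestor of dea2501.
Ancestors of dea2501: {25aea2d, 3e6ed36, dea2501}.
10863f5 is not among them, so fast-forward is not possible.

No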